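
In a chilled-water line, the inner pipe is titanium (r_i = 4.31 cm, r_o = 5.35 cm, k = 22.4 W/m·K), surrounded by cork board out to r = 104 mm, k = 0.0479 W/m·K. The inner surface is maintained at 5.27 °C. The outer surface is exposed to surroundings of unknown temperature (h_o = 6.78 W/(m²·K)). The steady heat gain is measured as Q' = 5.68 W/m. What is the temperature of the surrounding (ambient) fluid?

Series resistances:
  R'_titanium = ln(0.0535/0.0431)/(2πk) = 0.2162/(2π·22.4) = 0.001536 m·K/W
  R'_cork board = ln(0.104/0.0535)/(2πk) = 0.6647/(2π·0.0479) = 2.209 m·K/W
  R'_conv,out = 1/(2πr h) = 1/(2π·0.104·6.78) = 0.2257 m·K/W
ΣR = 2.436 m·K/W
ΔT = Q'·ΣR = 5.68 × 2.436 = 13.84 K
Heat flows inward, so T_out = T_in + ΔT = 5.27 + 13.84 = 19.1 °C

T_out = 19.1 °C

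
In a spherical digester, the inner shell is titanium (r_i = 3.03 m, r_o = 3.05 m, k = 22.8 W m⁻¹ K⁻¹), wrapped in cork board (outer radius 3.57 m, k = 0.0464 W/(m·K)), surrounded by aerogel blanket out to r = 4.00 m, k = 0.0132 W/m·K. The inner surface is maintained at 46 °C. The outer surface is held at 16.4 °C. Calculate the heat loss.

Q = 112 W

Treat each layer as a resistance in series:
  R_titanium = (1/3.03 − 1/3.05)/(4πk) = 0.002164/(4π·22.8) = 7.553×10^-6 K/W
  R_cork board = (1/3.05 − 1/3.57)/(4πk) = 0.04776/(4π·0.0464) = 0.08190 K/W
  R_aerogel blanket = (1/3.57 − 1/4.00)/(4πk) = 0.03011/(4π·0.0132) = 0.1815 K/W
ΣR = 7.553×10^-6 + 0.08190 + 0.1815 = 0.2634 K/W
Q = ΔT/ΣR = (46 °C − 16.4 °C)/0.2634 = 112 W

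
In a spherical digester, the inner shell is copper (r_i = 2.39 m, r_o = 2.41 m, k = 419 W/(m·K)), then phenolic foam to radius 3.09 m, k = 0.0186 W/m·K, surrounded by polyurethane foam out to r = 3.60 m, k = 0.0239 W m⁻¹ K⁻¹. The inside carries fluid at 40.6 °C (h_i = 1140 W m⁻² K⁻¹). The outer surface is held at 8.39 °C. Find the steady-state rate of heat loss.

Treat each layer as a resistance in series:
  R_conv,in = 1/(4πr²h) = 1/(4π·2.39²·1140) = 1.222×10^-5 K/W
  R_copper = (1/2.39 − 1/2.41)/(4πk) = 0.003472/(4π·419) = 6.595×10^-7 K/W
  R_phenolic foam = (1/2.41 − 1/3.09)/(4πk) = 0.09131/(4π·0.0186) = 0.3907 K/W
  R_polyurethane foam = (1/3.09 − 1/3.60)/(4πk) = 0.04585/(4π·0.0239) = 0.1527 K/W
ΣR = 1.222×10^-5 + 6.595×10^-7 + 0.3907 + 0.1527 = 0.5434 K/W
Q = ΔT/ΣR = (40.6 °C − 8.39 °C)/0.5434 = 59.3 W

Q = 59.3 W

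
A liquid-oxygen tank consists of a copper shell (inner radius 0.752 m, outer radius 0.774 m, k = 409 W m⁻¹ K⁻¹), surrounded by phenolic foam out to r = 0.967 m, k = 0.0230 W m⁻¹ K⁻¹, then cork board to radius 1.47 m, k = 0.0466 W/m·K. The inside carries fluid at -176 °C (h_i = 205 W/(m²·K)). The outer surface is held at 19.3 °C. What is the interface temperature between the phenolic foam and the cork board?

T = -59.5 °C

Treat each layer as a resistance in series:
  R_conv,in = 1/(4πr²h) = 1/(4π·0.752²·205) = 6.864×10^-4 K/W
  R_copper = (1/0.752 − 1/0.774)/(4πk) = 0.03780/(4π·409) = 7.354×10^-6 K/W
  R_phenolic foam = (1/0.774 − 1/0.967)/(4πk) = 0.2579/(4π·0.0230) = 0.8922 K/W
  R_cork board = (1/0.967 − 1/1.47)/(4πk) = 0.3539/(4π·0.0466) = 0.6043 K/W
ΣR = 6.864×10^-4 + 7.354×10^-6 + 0.8922 + 0.6043 = 1.497 K/W
Q = ΔT/ΣR = (-176 °C − 19.3 °C)/1.497 = -130.5 W
From the inner boundary to the phenolic foam/cork board interface, ΣR_partial = 0.8929 K/W.
T_interface = T_in − Q·ΣR_partial = -176 °C − (-130.5)(0.8929) = -59.5 °C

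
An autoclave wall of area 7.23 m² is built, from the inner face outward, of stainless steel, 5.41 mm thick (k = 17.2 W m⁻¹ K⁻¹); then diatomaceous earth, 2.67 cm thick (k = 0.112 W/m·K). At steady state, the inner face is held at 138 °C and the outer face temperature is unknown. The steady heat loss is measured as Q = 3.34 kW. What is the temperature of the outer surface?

Sum the resistances:
  R_stainless steel = L/(kA) = 0.00541/(17.2·7.23) = 4.350×10^-5 K/W
  R_diatomaceous earth = L/(kA) = 0.0267/(0.112·7.23) = 0.03297 K/W
ΣR = 0.03302 K/W
ΔT = Q·ΣR = 3340 × 0.03302 = 110.3 K
Heat flows outward, so T_out = T_in − ΔT = 138 − 110.3 = 27.7 °C

T_out = 27.7 °C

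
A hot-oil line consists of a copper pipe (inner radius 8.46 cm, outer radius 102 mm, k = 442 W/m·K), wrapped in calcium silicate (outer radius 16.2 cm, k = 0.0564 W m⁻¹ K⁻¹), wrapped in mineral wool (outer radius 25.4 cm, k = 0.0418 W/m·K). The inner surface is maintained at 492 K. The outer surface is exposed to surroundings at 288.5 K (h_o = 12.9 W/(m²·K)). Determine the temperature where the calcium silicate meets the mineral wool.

T = 405 K

Treat each layer as a resistance in series:
  R'_copper = ln(0.102/0.0846)/(2πk) = 0.1870/(2π·442) = 6.735×10^-5 m·K/W
  R'_calcium silicate = ln(0.162/0.102)/(2πk) = 0.4626/(2π·0.0564) = 1.305 m·K/W
  R'_mineral wool = ln(0.254/0.162)/(2πk) = 0.4497/(2π·0.0418) = 1.712 m·K/W
  R'_conv,out = 1/(2πr h) = 1/(2π·0.254·12.9) = 0.04857 m·K/W
ΣR = 6.735×10^-5 + 1.305 + 1.712 + 0.04857 = 3.066 m·K/W
Q' = ΔT/ΣR = (492 K − 288.5 K)/3.066 = 66.37 W/m
From the inner boundary to the calcium silicate/mineral wool interface, ΣR_partial = 1.305 m·K/W.
T_interface = T_in − Q'·ΣR_partial = 492 K − (66.37)(1.305) = 405 K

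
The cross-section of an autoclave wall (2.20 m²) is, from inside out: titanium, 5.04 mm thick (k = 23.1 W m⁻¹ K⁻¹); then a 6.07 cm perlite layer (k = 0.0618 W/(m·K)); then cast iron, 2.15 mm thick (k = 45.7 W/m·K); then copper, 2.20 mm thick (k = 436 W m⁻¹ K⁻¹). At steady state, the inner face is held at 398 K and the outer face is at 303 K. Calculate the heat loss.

Resistance network (inner→outer):
  R_titanium = L/(kA) = 0.00504/(23.1·2.20) = 9.917×10^-5 K/W
  R_perlite = L/(kA) = 0.0607/(0.0618·2.20) = 0.4465 K/W
  R_cast iron = L/(kA) = 0.00215/(45.7·2.20) = 2.138×10^-5 K/W
  R_copper = L/(kA) = 0.00220/(436·2.20) = 2.294×10^-6 K/W
ΣR = 9.917×10^-5 + 0.4465 + 2.138×10^-5 + 2.294×10^-6 = 0.4466 K/W
Q = ΔT/ΣR = (398 K − 303 K)/0.4466 = 213 W

Q = 213 W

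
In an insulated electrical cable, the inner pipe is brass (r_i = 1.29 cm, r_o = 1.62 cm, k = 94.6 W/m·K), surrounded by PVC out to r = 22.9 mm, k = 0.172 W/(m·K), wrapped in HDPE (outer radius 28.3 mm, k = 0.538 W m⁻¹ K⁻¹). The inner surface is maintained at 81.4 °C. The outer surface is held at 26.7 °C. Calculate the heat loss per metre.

Q' = 143 W/m

Treat each layer as a resistance in series:
  R'_brass = ln(0.0162/0.0129)/(2πk) = 0.2278/(2π·94.6) = 3.832×10^-4 m·K/W
  R'_PVC = ln(0.0229/0.0162)/(2πk) = 0.3461/(2π·0.172) = 0.3203 m·K/W
  R'_HDPE = ln(0.0283/0.0229)/(2πk) = 0.2117/(2π·0.538) = 0.06263 m·K/W
ΣR = 3.832×10^-4 + 0.3203 + 0.06263 = 0.3833 m·K/W
Q' = ΔT/ΣR = (81.4 °C − 26.7 °C)/0.3833 = 143 W/m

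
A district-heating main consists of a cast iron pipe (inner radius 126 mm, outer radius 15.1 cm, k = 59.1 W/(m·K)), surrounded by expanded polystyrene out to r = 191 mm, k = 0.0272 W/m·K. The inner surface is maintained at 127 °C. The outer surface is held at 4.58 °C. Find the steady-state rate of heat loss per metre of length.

Treat each layer as a resistance in series:
  R'_cast iron = ln(0.151/0.126)/(2πk) = 0.1810/(2π·59.1) = 4.874×10^-4 m·K/W
  R'_expanded polystyrene = ln(0.191/0.151)/(2πk) = 0.2350/(2π·0.0272) = 1.375 m·K/W
ΣR = 4.874×10^-4 + 1.375 = 1.375 m·K/W
Q' = ΔT/ΣR = (127 °C − 4.58 °C)/1.375 = 89.0 W/m

Q' = 89.0 W/m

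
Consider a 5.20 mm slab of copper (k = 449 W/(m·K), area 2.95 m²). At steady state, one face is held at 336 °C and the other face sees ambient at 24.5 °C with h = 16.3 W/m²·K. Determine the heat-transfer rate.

Resistance network (inner→outer):
  R_copper = L/(kA) = 0.00520/(449·2.95) = 3.926×10^-6 K/W
  R_conv,out = 1/(hA) = 1/(16.3·2.95) = 0.02080 K/W
ΣR = 3.926×10^-6 + 0.02080 = 0.02080 K/W
Q = ΔT/ΣR = (336 °C − 24.5 °C)/0.02080 = 15000 W

Q = 15000 W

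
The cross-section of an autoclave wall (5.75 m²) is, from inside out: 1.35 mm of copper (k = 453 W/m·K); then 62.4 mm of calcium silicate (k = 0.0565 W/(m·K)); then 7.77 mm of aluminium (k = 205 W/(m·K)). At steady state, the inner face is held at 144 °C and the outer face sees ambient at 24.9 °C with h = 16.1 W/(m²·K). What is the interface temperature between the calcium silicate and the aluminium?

T = 31.2 °C

Treat each layer as a resistance in series:
  R_copper = L/(kA) = 0.00135/(453·5.75) = 5.183×10^-7 K/W
  R_calcium silicate = L/(kA) = 0.0624/(0.0565·5.75) = 0.1921 K/W
  R_aluminium = L/(kA) = 0.00777/(205·5.75) = 6.592×10^-6 K/W
  R_conv,out = 1/(hA) = 1/(16.1·5.75) = 0.01080 K/W
ΣR = 5.183×10^-7 + 0.1921 + 6.592×10^-6 + 0.01080 = 0.2029 K/W
Q = ΔT/ΣR = (144 °C − 24.9 °C)/0.2029 = 587.0 W
From the inner boundary to the calcium silicate/aluminium interface, ΣR_partial = 0.1921 K/W.
T_interface = T_in − Q·ΣR_partial = 144 °C − (587.0)(0.1921) = 31.2 °C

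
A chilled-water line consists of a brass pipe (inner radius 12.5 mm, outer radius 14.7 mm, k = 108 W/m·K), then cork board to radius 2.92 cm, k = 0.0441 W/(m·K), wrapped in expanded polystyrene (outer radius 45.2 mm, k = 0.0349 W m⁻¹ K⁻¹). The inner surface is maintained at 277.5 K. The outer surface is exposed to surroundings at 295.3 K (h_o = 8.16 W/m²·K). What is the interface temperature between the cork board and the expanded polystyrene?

Series thermal resistances, inner to outer:
  R'_brass = ln(0.0147/0.0125)/(2πk) = 0.1621/(2π·108) = 2.389×10^-4 m·K/W
  R'_cork board = ln(0.0292/0.0147)/(2πk) = 0.6863/(2π·0.0441) = 2.477 m·K/W
  R'_expanded polystyrene = ln(0.0452/0.0292)/(2πk) = 0.4369/(2π·0.0349) = 1.993 m·K/W
  R'_conv,out = 1/(2πr h) = 1/(2π·0.0452·8.16) = 0.4315 m·K/W
ΣR = 2.389×10^-4 + 2.477 + 1.993 + 0.4315 = 4.902 m·K/W
Q' = ΔT/ΣR = (277.5 K − 295.3 K)/4.902 = -3.631 W/m
From the inner boundary to the cork board/expanded polystyrene interface, ΣR_partial = 2.477 m·K/W.
T_interface = T_in − Q'·ΣR_partial = 277.5 K − (-3.631)(2.477) = 286.5 K

T = 286.5 K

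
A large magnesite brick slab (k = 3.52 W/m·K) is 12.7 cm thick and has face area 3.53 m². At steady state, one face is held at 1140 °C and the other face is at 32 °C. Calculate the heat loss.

Q = kA·ΔT/L = 3.52 × 3.53 × |1140 °C − 32 °C| / 0.127 = 1.08×10^5 W

Q = 1.08×10^5 W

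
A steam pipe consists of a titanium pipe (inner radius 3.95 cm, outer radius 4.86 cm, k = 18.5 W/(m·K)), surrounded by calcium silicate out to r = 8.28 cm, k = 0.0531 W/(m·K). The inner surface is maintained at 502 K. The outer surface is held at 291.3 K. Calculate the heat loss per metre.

Resistance network (inner→outer):
  R'_titanium = ln(0.0486/0.0395)/(2πk) = 0.2073/(2π·18.5) = 0.001784 m·K/W
  R'_calcium silicate = ln(0.0828/0.0486)/(2πk) = 0.5328/(2π·0.0531) = 1.597 m·K/W
ΣR = 0.001784 + 1.597 = 1.599 m·K/W
Q' = ΔT/ΣR = (502 K − 291.3 K)/1.599 = 132 W/m

Q' = 132 W/m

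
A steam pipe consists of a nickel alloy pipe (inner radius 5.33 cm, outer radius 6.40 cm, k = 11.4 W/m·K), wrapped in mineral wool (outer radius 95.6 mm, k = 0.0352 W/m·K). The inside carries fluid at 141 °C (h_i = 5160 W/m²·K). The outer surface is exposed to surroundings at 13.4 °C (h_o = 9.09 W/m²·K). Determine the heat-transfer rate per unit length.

Q' = 63.8 W/m

Treat each layer as a resistance in series:
  R'_conv,in = 1/(2πr h) = 1/(2π·0.0533·5160) = 5.787×10^-4 m·K/W
  R'_nickel alloy = ln(0.0640/0.0533)/(2πk) = 0.1829/(2π·11.4) = 0.002554 m·K/W
  R'_mineral wool = ln(0.0956/0.0640)/(2πk) = 0.4013/(2π·0.0352) = 1.814 m·K/W
  R'_conv,out = 1/(2πr h) = 1/(2π·0.0956·9.09) = 0.1831 m·K/W
ΣR = 5.787×10^-4 + 0.002554 + 1.814 + 0.1831 = 2.000 m·K/W
Q' = ΔT/ΣR = (141 °C − 13.4 °C)/2.000 = 63.8 W/m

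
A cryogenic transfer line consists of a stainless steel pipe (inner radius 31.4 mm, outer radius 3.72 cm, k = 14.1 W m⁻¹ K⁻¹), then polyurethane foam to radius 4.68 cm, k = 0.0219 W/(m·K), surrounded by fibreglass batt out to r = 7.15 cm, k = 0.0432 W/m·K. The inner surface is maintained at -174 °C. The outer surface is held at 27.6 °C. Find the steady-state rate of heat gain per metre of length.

Q' = 62.4 W/m

Treat each layer as a resistance in series:
  R'_stainless steel = ln(0.0372/0.0314)/(2πk) = 0.1695/(2π·14.1) = 0.001913 m·K/W
  R'_polyurethane foam = ln(0.0468/0.0372)/(2πk) = 0.2296/(2π·0.0219) = 1.668 m·K/W
  R'_fibreglass batt = ln(0.0715/0.0468)/(2πk) = 0.4238/(2π·0.0432) = 1.561 m·K/W
ΣR = 0.001913 + 1.668 + 1.561 = 3.231 m·K/W
Q' = ΔT/ΣR = (-174 °C − 27.6 °C)/3.231 = -62.4 W/m
(Negative Q' ⇒ heat flows inward; heat gain = 62.4 W/m.)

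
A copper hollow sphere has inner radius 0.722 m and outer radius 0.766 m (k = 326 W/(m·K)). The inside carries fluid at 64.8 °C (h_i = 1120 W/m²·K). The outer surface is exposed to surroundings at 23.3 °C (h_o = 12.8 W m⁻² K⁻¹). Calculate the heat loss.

Q = 3.86 kW

Treat each layer as a resistance in series:
  R_conv,in = 1/(4πr²h) = 1/(4π·0.722²·1120) = 1.363×10^-4 K/W
  R_copper = (1/0.722 − 1/0.766)/(4πk) = 0.07956/(4π·326) = 1.942×10^-5 K/W
  R_conv,out = 1/(4πr²h) = 1/(4π·0.766²·12.8) = 0.01060 K/W
ΣR = 1.363×10^-4 + 1.942×10^-5 + 0.01060 = 0.01076 K/W
Q = ΔT/ΣR = (64.8 °C − 23.3 °C)/0.01076 = 3860 W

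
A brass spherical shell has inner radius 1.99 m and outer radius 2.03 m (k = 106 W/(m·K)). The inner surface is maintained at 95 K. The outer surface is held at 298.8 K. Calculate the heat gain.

Q = 4πk·ΔT/(1/r₁ − 1/r₂) = 4π × 106 × 203.8 / (1/1.99 − 1/2.03) = 2.74×10^7 W

Q = 27400 kW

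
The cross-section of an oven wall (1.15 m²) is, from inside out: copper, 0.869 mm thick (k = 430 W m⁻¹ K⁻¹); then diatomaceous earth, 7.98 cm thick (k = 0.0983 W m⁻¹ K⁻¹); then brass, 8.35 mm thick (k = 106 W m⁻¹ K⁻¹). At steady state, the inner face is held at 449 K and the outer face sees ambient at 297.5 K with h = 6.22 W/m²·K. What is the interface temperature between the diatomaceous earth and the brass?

Series thermal resistances, inner to outer:
  R_copper = L/(kA) = 8.69×10^-4/(430·1.15) = 1.757×10^-6 K/W
  R_diatomaceous earth = L/(kA) = 0.0798/(0.0983·1.15) = 0.7059 K/W
  R_brass = L/(kA) = 0.00835/(106·1.15) = 6.850×10^-5 K/W
  R_conv,out = 1/(hA) = 1/(6.22·1.15) = 0.1398 K/W
ΣR = 1.757×10^-6 + 0.7059 + 6.850×10^-5 + 0.1398 = 0.8458 K/W
Q = ΔT/ΣR = (449 K − 297.5 K)/0.8458 = 179.1 W
From the inner boundary to the diatomaceous earth/brass interface, ΣR_partial = 0.7059 K/W.
T_interface = T_in − Q·ΣR_partial = 449 K − (179.1)(0.7059) = 322.6 K

T = 322.6 K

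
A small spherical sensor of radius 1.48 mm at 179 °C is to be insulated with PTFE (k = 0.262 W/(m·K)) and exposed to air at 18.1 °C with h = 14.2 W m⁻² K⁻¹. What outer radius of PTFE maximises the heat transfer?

r_cr = 3.69 cm

For a sphere, r_cr = 2k_ins/h = 2·0.262/14.2 = 0.0369 m = 3.69 cm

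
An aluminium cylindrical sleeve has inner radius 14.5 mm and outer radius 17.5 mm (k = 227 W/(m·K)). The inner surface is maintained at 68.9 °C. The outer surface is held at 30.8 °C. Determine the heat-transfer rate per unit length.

Q' = 2πk·ΔT/ln(r₂/r₁) = 2π × 227 × 38.1 / ln(0.0175/0.0145) = 2.89×10^5 W/m

Q' = 289 kW/m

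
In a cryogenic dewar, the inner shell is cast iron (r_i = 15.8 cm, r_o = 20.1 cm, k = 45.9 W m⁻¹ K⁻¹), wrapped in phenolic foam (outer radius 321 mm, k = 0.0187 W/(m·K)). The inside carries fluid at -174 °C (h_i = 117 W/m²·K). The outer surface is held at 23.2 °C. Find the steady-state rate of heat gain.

Q = 24.8 W

Series thermal resistances, inner to outer:
  R_conv,in = 1/(4πr²h) = 1/(4π·0.158²·117) = 0.02725 K/W
  R_cast iron = (1/0.158 − 1/0.201)/(4πk) = 1.354/(4π·45.9) = 0.002347 K/W
  R_phenolic foam = (1/0.201 − 1/0.321)/(4πk) = 1.860/(4π·0.0187) = 7.915 K/W
ΣR = 0.02725 + 0.002347 + 7.915 = 7.945 K/W
Q = ΔT/ΣR = (-174 °C − 23.2 °C)/7.945 = -24.8 W
(Negative Q ⇒ heat flows inward; heat gain = 24.8 W.)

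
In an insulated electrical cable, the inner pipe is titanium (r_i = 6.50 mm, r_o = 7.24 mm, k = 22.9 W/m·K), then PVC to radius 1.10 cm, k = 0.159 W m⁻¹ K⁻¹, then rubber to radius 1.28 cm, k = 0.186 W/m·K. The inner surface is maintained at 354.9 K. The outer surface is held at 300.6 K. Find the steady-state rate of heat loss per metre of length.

Q' = 98.9 W/m

Series thermal resistances, inner to outer:
  R'_titanium = ln(0.00724/0.00650)/(2πk) = 0.1078/(2π·22.9) = 7.493×10^-4 m·K/W
  R'_PVC = ln(0.0110/0.00724)/(2πk) = 0.4183/(2π·0.159) = 0.4187 m·K/W
  R'_rubber = ln(0.0128/0.0110)/(2πk) = 0.1515/(2π·0.186) = 0.1297 m·K/W
ΣR = 7.493×10^-4 + 0.4187 + 0.1297 = 0.5491 m·K/W
Q' = ΔT/ΣR = (354.9 K − 300.6 K)/0.5491 = 98.9 W/m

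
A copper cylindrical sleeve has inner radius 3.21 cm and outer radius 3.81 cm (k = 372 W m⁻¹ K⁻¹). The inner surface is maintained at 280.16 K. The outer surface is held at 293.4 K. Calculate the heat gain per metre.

Q' = 2πk·ΔT/ln(r₂/r₁) = 2π × 372 × 13.24 / ln(0.0381/0.0321) = 1.81×10^5 W/m

Q' = 181 kW/m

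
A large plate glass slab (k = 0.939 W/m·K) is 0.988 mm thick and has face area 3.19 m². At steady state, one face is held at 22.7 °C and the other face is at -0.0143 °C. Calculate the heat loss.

Q = 68900 W

Q = kA·ΔT/L = 0.939 × 3.19 × |22.7 °C − -0.0143 °C| / 9.88×10^-4 = 68900 W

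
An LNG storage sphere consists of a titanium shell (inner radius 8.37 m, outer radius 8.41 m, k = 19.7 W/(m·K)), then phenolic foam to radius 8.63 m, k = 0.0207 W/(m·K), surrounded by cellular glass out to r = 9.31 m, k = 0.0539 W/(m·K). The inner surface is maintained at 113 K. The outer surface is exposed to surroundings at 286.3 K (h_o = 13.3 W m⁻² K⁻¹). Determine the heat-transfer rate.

Series thermal resistances, inner to outer:
  R_titanium = (1/8.37 − 1/8.41)/(4πk) = 5.682×10^-4/(4π·19.7) = 2.295×10^-6 K/W
  R_phenolic foam = (1/8.41 − 1/8.63)/(4πk) = 0.003031/(4π·0.0207) = 0.01165 K/W
  R_cellular glass = (1/8.63 − 1/9.31)/(4πk) = 0.008463/(4π·0.0539) = 0.01250 K/W
  R_conv,out = 1/(4πr²h) = 1/(4π·9.31²·13.3) = 6.903×10^-5 K/W
ΣR = 2.295×10^-6 + 0.01165 + 0.01250 + 6.903×10^-5 = 0.02422 K/W
Q = ΔT/ΣR = (113 K − 286.3 K)/0.02422 = -7160 W
(Negative Q ⇒ heat flows inward; heat gain = 7160 W.)

Q = 7.16 kW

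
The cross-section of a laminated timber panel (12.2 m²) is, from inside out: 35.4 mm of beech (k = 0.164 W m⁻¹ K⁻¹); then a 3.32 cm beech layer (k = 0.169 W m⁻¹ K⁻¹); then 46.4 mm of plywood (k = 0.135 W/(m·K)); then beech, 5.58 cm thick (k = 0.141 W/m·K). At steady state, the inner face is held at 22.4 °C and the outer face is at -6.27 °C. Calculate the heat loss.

Treat each layer as a resistance in series:
  R_beech = L/(kA) = 0.0354/(0.164·12.2) = 0.01769 K/W
  R_beech = L/(kA) = 0.0332/(0.169·12.2) = 0.01610 K/W
  R_plywood = L/(kA) = 0.0464/(0.135·12.2) = 0.02817 K/W
  R_beech = L/(kA) = 0.0558/(0.141·12.2) = 0.03244 K/W
ΣR = 0.01769 + 0.01610 + 0.02817 + 0.03244 = 0.09440 K/W
Q = ΔT/ΣR = (22.4 °C − -6.27 °C)/0.09440 = 304 W

Q = 304 W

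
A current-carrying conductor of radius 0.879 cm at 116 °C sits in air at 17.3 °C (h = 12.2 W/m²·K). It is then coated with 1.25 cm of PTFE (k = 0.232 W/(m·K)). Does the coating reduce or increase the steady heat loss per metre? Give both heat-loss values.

increases: 66.5 → 80.9 W/m

Critical radius for a cylinder: r_cr = k/h = 0.0190 m = 1.90 cm.
Outer radius after coating: r₂ = 0.00879 + 0.0125 = 0.02129 m.
r₁ < r_cr < r₂: heat loss rises to a maximum at r_cr then falls. Whether the coating helps depends on whether Q(r₂) has dropped back below Q(r₁).
Bare: R = 1/(2πr₁h) = 1.484 m·K/W; Q = 98.7/1.484 = 66.5 W/m.
Coated: R = R_cond + R_conv = 1.220 m·K/W; Q = 98.7/1.220 = 80.9 W/m.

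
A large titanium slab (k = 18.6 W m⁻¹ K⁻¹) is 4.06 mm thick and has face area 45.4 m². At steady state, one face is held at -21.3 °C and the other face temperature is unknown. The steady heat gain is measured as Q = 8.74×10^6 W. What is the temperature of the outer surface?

Sum the resistances:
  R_titanium = L/(kA) = 0.00406/(18.6·45.4) = 4.808×10^-6 K/W
ΣR = 4.808×10^-6 K/W
ΔT = Q·ΣR = 8.74×10^6 × 4.808×10^-6 = 42.02 K
Heat flows inward, so T_out = T_in + ΔT = -21.3 + 42.02 = 20.7 °C

T_out = 20.7 °C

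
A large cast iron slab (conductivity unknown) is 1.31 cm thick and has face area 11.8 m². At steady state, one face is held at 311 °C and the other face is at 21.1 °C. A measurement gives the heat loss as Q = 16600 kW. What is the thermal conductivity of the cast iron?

k = 63.6 W/m·K

ΣR = ΔT/Q = |311 − 21.1|/1.66×10^7 = 1.746×10^-5 K/W
L/(kA) = 1.746×10^-5 ⇒ k = 0.0131/(1.746×10^-5·11.8) = 63.6 W/m·K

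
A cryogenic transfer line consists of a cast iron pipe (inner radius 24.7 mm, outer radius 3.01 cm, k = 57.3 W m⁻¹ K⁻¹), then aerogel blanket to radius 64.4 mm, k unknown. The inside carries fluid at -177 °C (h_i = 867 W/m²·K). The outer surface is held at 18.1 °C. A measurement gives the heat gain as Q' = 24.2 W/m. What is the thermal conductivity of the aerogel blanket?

k = 0.0150 W/m·K

ΣR = ΔT/Q' = |-177 − 18.1|/24.2 = 8.062 m·K/W
Known resistances:
  R'_conv,in = 1/(2πr h) = 1/(2π·0.0247·867) = 0.007432 m·K/W
  R'_cast iron = ln(0.0301/0.0247)/(2πk) = 0.1977/(2π·57.3) = 5.492×10^-4 m·K/W
R_aerogel blanket = ΣR − ΣR_known = 8.062 − 0.007981 = 8.054 m·K/W
ln(r₂/r₁)/(2πk) = 8.054 ⇒ k = 0.7606/(2π·8.054) = 0.0150 W/m·K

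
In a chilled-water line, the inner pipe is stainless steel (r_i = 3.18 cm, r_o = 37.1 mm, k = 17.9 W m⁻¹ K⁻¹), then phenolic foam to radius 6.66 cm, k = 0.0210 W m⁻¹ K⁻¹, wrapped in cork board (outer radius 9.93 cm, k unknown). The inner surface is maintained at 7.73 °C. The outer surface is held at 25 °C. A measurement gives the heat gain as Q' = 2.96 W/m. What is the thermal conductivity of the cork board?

ΣR = ΔT/Q' = |7.73 − 25|/2.96 = 5.834 m·K/W
Known resistances:
  R'_stainless steel = ln(0.0371/0.0318)/(2πk) = 0.1542/(2π·17.9) = 0.001371 m·K/W
  R'_phenolic foam = ln(0.0666/0.0371)/(2πk) = 0.5851/(2π·0.0210) = 4.434 m·K/W
R_cork board = ΣR − ΣR_known = 5.834 − 4.435 = 1.399 m·K/W
ln(r₂/r₁)/(2πk) = 1.399 ⇒ k = 0.3994/(2π·1.399) = 0.0454 W/m·K

k = 0.0454 W/m·K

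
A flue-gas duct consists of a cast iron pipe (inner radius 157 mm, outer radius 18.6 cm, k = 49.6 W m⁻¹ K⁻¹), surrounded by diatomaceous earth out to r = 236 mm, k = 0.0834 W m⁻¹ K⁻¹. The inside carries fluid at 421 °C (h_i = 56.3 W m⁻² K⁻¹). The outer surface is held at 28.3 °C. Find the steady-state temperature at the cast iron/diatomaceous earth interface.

Treat each layer as a resistance in series:
  R'_conv,in = 1/(2πr h) = 1/(2π·0.157·56.3) = 0.01801 m·K/W
  R'_cast iron = ln(0.186/0.157)/(2πk) = 0.1695/(2π·49.6) = 5.439×10^-4 m·K/W
  R'_diatomaceous earth = ln(0.236/0.186)/(2πk) = 0.2381/(2π·0.0834) = 0.4543 m·K/W
ΣR = 0.01801 + 5.439×10^-4 + 0.4543 = 0.4729 m·K/W
Q' = ΔT/ΣR = (421 °C − 28.3 °C)/0.4729 = 830.4 W/m
From the inner boundary to the cast iron/diatomaceous earth interface, ΣR_partial = 0.01855 m·K/W.
T_interface = T_in − Q'·ΣR_partial = 421 °C − (830.4)(0.01855) = 406 °C

T = 406 °C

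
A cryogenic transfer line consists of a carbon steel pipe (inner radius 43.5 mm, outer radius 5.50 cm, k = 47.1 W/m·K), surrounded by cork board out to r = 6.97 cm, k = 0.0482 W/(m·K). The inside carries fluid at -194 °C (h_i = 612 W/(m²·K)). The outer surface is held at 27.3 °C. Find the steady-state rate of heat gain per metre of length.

Series thermal resistances, inner to outer:
  R'_conv,in = 1/(2πr h) = 1/(2π·0.0435·612) = 0.005978 m·K/W
  R'_carbon steel = ln(0.0550/0.0435)/(2πk) = 0.2346/(2π·47.1) = 7.926×10^-4 m·K/W
  R'_cork board = ln(0.0697/0.0550)/(2πk) = 0.2369/(2π·0.0482) = 0.7821 m·K/W
ΣR = 0.005978 + 7.926×10^-4 + 0.7821 = 0.7889 m·K/W
Q' = ΔT/ΣR = (-194 °C − 27.3 °C)/0.7889 = -281 W/m
(Negative Q' ⇒ heat flows inward; heat gain = 281 W/m.)

Q' = 281 W/m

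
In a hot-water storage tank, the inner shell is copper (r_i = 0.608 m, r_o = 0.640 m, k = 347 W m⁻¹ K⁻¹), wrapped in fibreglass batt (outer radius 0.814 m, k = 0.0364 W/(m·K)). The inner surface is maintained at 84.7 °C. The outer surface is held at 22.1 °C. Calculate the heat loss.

Q = 85.7 W

Resistance network (inner→outer):
  R_copper = (1/0.608 − 1/0.640)/(4πk) = 0.08224/(4π·347) = 1.886×10^-5 K/W
  R_fibreglass batt = (1/0.640 − 1/0.814)/(4πk) = 0.3340/(4π·0.0364) = 0.7302 K/W
ΣR = 1.886×10^-5 + 0.7302 = 0.7302 K/W
Q = ΔT/ΣR = (84.7 °C − 22.1 °C)/0.7302 = 85.7 W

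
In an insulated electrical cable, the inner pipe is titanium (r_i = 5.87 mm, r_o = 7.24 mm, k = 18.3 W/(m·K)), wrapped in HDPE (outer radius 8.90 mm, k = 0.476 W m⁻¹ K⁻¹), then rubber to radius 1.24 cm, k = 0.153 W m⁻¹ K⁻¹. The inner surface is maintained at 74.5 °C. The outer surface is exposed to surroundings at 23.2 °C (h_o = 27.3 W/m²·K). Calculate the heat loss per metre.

Series thermal resistances, inner to outer:
  R'_titanium = ln(0.00724/0.00587)/(2πk) = 0.2098/(2π·18.3) = 0.001824 m·K/W
  R'_HDPE = ln(0.00890/0.00724)/(2πk) = 0.2064/(2π·0.476) = 0.06902 m·K/W
  R'_rubber = ln(0.0124/0.00890)/(2πk) = 0.3316/(2π·0.153) = 0.3450 m·K/W
  R'_conv,out = 1/(2πr h) = 1/(2π·0.0124·27.3) = 0.4701 m·K/W
ΣR = 0.001824 + 0.06902 + 0.3450 + 0.4701 = 0.8859 m·K/W
Q' = ΔT/ΣR = (74.5 °C − 23.2 °C)/0.8859 = 57.9 W/m

Q' = 57.9 W/m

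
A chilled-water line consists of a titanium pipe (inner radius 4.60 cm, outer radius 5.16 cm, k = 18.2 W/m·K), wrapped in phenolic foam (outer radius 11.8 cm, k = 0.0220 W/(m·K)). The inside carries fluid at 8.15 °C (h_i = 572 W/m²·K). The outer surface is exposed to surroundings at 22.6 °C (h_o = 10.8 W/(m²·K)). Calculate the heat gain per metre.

Q' = 2.36 W/m

Series thermal resistances, inner to outer:
  R'_conv,in = 1/(2πr h) = 1/(2π·0.0460·572) = 0.006049 m·K/W
  R'_titanium = ln(0.0516/0.0460)/(2πk) = 0.1149/(2π·18.2) = 0.001005 m·K/W
  R'_phenolic foam = ln(0.118/0.0516)/(2πk) = 0.8272/(2π·0.0220) = 5.984 m·K/W
  R'_conv,out = 1/(2πr h) = 1/(2π·0.118·10.8) = 0.1249 m·K/W
ΣR = 0.006049 + 0.001005 + 5.984 + 0.1249 = 6.116 m·K/W
Q' = ΔT/ΣR = (8.15 °C − 22.6 °C)/6.116 = -2.36 W/m
(Negative Q' ⇒ heat flows inward; heat gain = 2.36 W/m.)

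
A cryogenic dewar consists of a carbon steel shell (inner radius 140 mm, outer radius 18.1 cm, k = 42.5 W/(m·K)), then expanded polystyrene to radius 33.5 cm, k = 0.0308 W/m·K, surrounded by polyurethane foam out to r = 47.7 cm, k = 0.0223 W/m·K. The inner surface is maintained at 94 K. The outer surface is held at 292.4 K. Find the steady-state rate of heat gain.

Resistance network (inner→outer):
  R_carbon steel = (1/0.140 − 1/0.181)/(4πk) = 1.618/(4π·42.5) = 0.003030 K/W
  R_expanded polystyrene = (1/0.181 − 1/0.335)/(4πk) = 2.540/(4π·0.0308) = 6.562 K/W
  R_polyurethane foam = (1/0.335 − 1/0.477)/(4πk) = 0.8886/(4π·0.0223) = 3.171 K/W
ΣR = 0.003030 + 6.562 + 3.171 = 9.736 K/W
Q = ΔT/ΣR = (94 K − 292.4 K)/9.736 = -20.4 W
(Negative Q ⇒ heat flows inward; heat gain = 20.4 W.)

Q = 20.4 W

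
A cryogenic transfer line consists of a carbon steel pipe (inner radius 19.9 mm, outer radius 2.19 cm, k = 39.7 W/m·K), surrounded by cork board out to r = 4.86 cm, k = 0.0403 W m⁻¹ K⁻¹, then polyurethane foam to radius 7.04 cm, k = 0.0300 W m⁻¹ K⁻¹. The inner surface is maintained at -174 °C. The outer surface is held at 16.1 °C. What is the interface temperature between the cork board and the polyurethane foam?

T = -57.0 °C

Resistance network (inner→outer):
  R'_carbon steel = ln(0.0219/0.0199)/(2πk) = 0.09577/(2π·39.7) = 3.839×10^-4 m·K/W
  R'_cork board = ln(0.0486/0.0219)/(2πk) = 0.7971/(2π·0.0403) = 3.148 m·K/W
  R'_polyurethane foam = ln(0.0704/0.0486)/(2πk) = 0.3706/(2π·0.0300) = 1.966 m·K/W
ΣR = 3.839×10^-4 + 3.148 + 1.966 = 5.114 m·K/W
Q' = ΔT/ΣR = (-174 °C − 16.1 °C)/5.114 = -37.17 W/m
From the inner boundary to the cork board/polyurethane foam interface, ΣR_partial = 3.148 m·K/W.
T_interface = T_in − Q'·ΣR_partial = -174 °C − (-37.17)(3.148) = -57.0 °C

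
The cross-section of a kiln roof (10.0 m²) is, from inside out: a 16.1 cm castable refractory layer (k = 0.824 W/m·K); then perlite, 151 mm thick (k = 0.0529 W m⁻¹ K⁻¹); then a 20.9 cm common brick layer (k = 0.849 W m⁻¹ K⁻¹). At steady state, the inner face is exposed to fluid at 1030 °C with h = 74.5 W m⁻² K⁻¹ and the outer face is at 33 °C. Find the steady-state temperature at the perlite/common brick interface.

Resistance network (inner→outer):
  R_conv,in = 1/(hA) = 1/(74.5·10.0) = 0.001342 K/W
  R_castable refractory = L/(kA) = 0.161/(0.824·10.0) = 0.01954 K/W
  R_perlite = L/(kA) = 0.151/(0.0529·10.0) = 0.2854 K/W
  R_common brick = L/(kA) = 0.209/(0.849·10.0) = 0.02462 K/W
ΣR = 0.001342 + 0.01954 + 0.2854 + 0.02462 = 0.3309 K/W
Q = ΔT/ΣR = (1030 °C − 33 °C)/0.3309 = 3013 W
From the inner boundary to the perlite/common brick interface, ΣR_partial = 0.3063 K/W.
T_interface = T_in − Q·ΣR_partial = 1030 °C − (3013)(0.3063) = 107 °C

T = 107 °C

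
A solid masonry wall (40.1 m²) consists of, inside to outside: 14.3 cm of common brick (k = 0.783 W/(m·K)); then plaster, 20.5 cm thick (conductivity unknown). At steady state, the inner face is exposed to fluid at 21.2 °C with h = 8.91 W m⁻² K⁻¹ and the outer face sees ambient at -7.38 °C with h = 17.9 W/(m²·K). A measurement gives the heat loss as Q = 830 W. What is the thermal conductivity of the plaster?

k = 0.199 W/m·K

ΣR = ΔT/Q = |21.2 − -7.38|/830 = 0.03443 K/W
Known resistances:
  R_conv,in = 1/(hA) = 1/(8.91·40.1) = 0.002799 K/W
  R_common brick = L/(kA) = 0.143/(0.783·40.1) = 0.004554 K/W
  R_conv,out = 1/(hA) = 1/(17.9·40.1) = 0.001393 K/W
R_plaster = ΣR − ΣR_known = 0.03443 − 0.008746 = 0.02568 K/W
L/(kA) = 0.02568 ⇒ k = 0.205/(0.02568·40.1) = 0.199 W/m·K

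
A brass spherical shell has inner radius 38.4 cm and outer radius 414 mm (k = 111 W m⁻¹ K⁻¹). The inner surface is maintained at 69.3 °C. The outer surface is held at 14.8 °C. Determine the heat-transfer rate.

Q = 4πk·ΔT/(1/r₁ − 1/r₂) = 4π × 111 × 54.5 / (1/0.384 − 1/0.414) = 4.03×10^5 W

Q = 403 kW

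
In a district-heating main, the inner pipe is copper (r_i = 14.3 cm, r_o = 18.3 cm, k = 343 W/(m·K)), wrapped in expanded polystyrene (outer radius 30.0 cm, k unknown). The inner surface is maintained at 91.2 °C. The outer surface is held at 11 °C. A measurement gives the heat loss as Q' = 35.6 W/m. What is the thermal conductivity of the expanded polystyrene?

k = 0.0349 W/m·K

ΣR = ΔT/Q' = |91.2 − 11|/35.6 = 2.253 m·K/W
Known resistances:
  R'_copper = ln(0.183/0.143)/(2πk) = 0.2466/(2π·343) = 1.144×10^-4 m·K/W
R_expanded polystyrene = ΣR − ΣR_known = 2.253 − 1.144×10^-4 = 2.253 m·K/W
ln(r₂/r₁)/(2πk) = 2.253 ⇒ k = 0.4943/(2π·2.253) = 0.0349 W/m·K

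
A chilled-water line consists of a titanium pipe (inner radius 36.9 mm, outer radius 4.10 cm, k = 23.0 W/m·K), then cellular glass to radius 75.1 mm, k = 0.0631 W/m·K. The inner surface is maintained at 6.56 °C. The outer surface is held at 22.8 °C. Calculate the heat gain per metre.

Resistance network (inner→outer):
  R'_titanium = ln(0.0410/0.0369)/(2πk) = 0.1054/(2π·23.0) = 7.291×10^-4 m·K/W
  R'_cellular glass = ln(0.0751/0.0410)/(2πk) = 0.6052/(2π·0.0631) = 1.527 m·K/W
ΣR = 7.291×10^-4 + 1.527 = 1.528 m·K/W
Q' = ΔT/ΣR = (6.56 °C − 22.8 °C)/1.528 = -10.6 W/m
(Negative Q' ⇒ heat flows inward; heat gain = 10.6 W/m.)

Q' = 10.6 W/m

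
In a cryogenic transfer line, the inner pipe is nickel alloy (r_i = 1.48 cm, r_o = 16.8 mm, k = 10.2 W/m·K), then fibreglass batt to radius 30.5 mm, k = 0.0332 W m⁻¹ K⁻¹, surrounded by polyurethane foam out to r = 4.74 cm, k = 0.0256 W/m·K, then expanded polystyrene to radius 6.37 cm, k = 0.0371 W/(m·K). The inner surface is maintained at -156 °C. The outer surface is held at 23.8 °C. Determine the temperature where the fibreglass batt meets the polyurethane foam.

T = -81.1 °C

Resistance network (inner→outer):
  R'_nickel alloy = ln(0.0168/0.0148)/(2πk) = 0.1268/(2π·10.2) = 0.001978 m·K/W
  R'_fibreglass batt = ln(0.0305/0.0168)/(2πk) = 0.5963/(2π·0.0332) = 2.859 m·K/W
  R'_polyurethane foam = ln(0.0474/0.0305)/(2πk) = 0.4409/(2π·0.0256) = 2.741 m·K/W
  R'_expanded polystyrene = ln(0.0637/0.0474)/(2πk) = 0.2956/(2π·0.0371) = 1.268 m·K/W
ΣR = 0.001978 + 2.859 + 2.741 + 1.268 = 6.870 m·K/W
Q' = ΔT/ΣR = (-156 °C − 23.8 °C)/6.870 = -26.17 W/m
From the inner boundary to the fibreglass batt/polyurethane foam interface, ΣR_partial = 2.861 m·K/W.
T_interface = T_in − Q'·ΣR_partial = -156 °C − (-26.17)(2.861) = -81.1 °C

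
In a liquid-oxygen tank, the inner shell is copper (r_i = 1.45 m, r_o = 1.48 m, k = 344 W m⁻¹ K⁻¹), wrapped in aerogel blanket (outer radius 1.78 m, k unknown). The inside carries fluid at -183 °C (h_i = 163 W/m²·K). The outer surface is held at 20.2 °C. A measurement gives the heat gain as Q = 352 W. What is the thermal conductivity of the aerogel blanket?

ΣR = ΔT/Q = |-183 − 20.2|/352 = 0.5773 K/W
Known resistances:
  R_conv,in = 1/(4πr²h) = 1/(4π·1.45²·163) = 2.322×10^-4 K/W
  R_copper = (1/1.45 − 1/1.48)/(4πk) = 0.01398/(4π·344) = 3.234×10^-6 K/W
R_aerogel blanket = ΣR − ΣR_known = 0.5773 − 2.354×10^-4 = 0.5771 K/W
(1/r₁−1/r₂)/(4πk) = 0.5771 ⇒ k = 0.1139/(4π·0.5771) = 0.0157 W/m·K

k = 0.0157 W/m·K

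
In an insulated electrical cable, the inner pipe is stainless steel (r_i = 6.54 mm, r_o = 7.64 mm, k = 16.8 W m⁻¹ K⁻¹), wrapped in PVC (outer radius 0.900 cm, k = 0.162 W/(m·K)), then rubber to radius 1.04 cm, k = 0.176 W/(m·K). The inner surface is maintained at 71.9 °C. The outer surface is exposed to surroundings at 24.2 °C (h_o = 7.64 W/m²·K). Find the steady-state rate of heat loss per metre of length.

Resistance network (inner→outer):
  R'_stainless steel = ln(0.00764/0.00654)/(2πk) = 0.1555/(2π·16.8) = 0.001473 m·K/W
  R'_PVC = ln(0.00900/0.00764)/(2πk) = 0.1638/(2π·0.162) = 0.1609 m·K/W
  R'_rubber = ln(0.0104/0.00900)/(2πk) = 0.1446/(2π·0.176) = 0.1307 m·K/W
  R'_conv,out = 1/(2πr h) = 1/(2π·0.0104·7.64) = 2.003 m·K/W
ΣR = 0.001473 + 0.1609 + 0.1307 + 2.003 = 2.296 m·K/W
Q' = ΔT/ΣR = (71.9 °C − 24.2 °C)/2.296 = 20.8 W/m

Q' = 20.8 W/m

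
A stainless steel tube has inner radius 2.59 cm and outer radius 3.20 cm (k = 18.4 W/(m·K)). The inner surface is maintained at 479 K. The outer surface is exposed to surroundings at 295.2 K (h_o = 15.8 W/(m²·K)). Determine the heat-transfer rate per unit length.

Q' = 581 W/m

Series thermal resistances, inner to outer:
  R'_stainless steel = ln(0.0320/0.0259)/(2πk) = 0.2115/(2π·18.4) = 0.001829 m·K/W
  R'_conv,out = 1/(2πr h) = 1/(2π·0.0320·15.8) = 0.3148 m·K/W
ΣR = 0.001829 + 0.3148 = 0.3166 m·K/W
Q' = ΔT/ΣR = (479 K − 295.2 K)/0.3166 = 581 W/m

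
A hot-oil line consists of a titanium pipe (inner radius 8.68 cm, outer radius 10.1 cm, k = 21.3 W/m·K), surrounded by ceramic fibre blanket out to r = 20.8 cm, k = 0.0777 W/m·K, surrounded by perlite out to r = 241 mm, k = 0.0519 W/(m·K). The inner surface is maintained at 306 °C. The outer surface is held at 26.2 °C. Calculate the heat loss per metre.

Q' = 145 W/m

Series thermal resistances, inner to outer:
  R'_titanium = ln(0.101/0.0868)/(2πk) = 0.1515/(2π·21.3) = 0.001132 m·K/W
  R'_ceramic fibre blanket = ln(0.208/0.101)/(2πk) = 0.7224/(2π·0.0777) = 1.480 m·K/W
  R'_perlite = ln(0.241/0.208)/(2πk) = 0.1473/(2π·0.0519) = 0.4516 m·K/W
ΣR = 0.001132 + 1.480 + 0.4516 = 1.933 m·K/W
Q' = ΔT/ΣR = (306 °C − 26.2 °C)/1.933 = 145 W/m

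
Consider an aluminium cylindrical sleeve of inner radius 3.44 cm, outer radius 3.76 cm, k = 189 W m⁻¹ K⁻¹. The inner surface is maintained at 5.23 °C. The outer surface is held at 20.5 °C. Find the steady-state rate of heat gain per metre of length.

Q' = 2πk·ΔT/ln(r₂/r₁) = 2π × 189 × 15.27 / ln(0.0376/0.0344) = 2.04×10^5 W/m

Q' = 204 kW/m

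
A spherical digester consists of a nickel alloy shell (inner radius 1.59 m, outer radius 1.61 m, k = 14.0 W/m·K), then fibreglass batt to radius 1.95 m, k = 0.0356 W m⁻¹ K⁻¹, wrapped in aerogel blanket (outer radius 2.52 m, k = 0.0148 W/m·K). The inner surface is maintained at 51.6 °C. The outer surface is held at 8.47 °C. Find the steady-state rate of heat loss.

Q = 49.8 W

Treat each layer as a resistance in series:
  R_nickel alloy = (1/1.59 − 1/1.61)/(4πk) = 0.007813/(4π·14.0) = 4.441×10^-5 K/W
  R_fibreglass batt = (1/1.61 − 1/1.95)/(4πk) = 0.1083/(4π·0.0356) = 0.2421 K/W
  R_aerogel blanket = (1/1.95 − 1/2.52)/(4πk) = 0.1160/(4π·0.0148) = 0.6237 K/W
ΣR = 4.441×10^-5 + 0.2421 + 0.6237 = 0.8658 K/W
Q = ΔT/ΣR = (51.6 °C − 8.47 °C)/0.8658 = 49.8 W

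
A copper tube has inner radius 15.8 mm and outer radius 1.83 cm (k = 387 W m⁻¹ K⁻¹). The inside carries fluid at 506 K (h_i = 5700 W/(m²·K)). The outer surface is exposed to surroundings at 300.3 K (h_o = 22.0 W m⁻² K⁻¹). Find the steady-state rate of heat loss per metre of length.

Q' = 518 W/m

Treat each layer as a resistance in series:
  R'_conv,in = 1/(2πr h) = 1/(2π·0.0158·5700) = 0.001767 m·K/W
  R'_copper = ln(0.0183/0.0158)/(2πk) = 0.1469/(2π·387) = 6.041×10^-5 m·K/W
  R'_conv,out = 1/(2πr h) = 1/(2π·0.0183·22.0) = 0.3953 m·K/W
ΣR = 0.001767 + 6.041×10^-5 + 0.3953 = 0.3971 m·K/W
Q' = ΔT/ΣR = (506 K − 300.3 K)/0.3971 = 518 W/m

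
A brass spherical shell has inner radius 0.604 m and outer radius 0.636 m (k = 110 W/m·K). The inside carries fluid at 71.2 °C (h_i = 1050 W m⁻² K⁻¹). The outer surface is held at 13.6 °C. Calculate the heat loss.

Q = 2.15×10^5 W

Resistance network (inner→outer):
  R_conv,in = 1/(4πr²h) = 1/(4π·0.604²·1050) = 2.077×10^-4 K/W
  R_brass = (1/0.604 − 1/0.636)/(4πk) = 0.08330/(4π·110) = 6.026×10^-5 K/W
ΣR = 2.077×10^-4 + 6.026×10^-5 = 2.680×10^-4 K/W
Q = ΔT/ΣR = (71.2 °C − 13.6 °C)/2.680×10^-4 = 2.15×10^5 W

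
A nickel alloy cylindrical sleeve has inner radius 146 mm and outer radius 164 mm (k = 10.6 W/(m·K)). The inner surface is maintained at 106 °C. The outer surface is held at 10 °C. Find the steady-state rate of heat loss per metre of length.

Q' = 2πk·ΔT/ln(r₂/r₁) = 2π × 10.6 × 96 / ln(0.164/0.146) = 55000 W/m

Q' = 55.0 kW/m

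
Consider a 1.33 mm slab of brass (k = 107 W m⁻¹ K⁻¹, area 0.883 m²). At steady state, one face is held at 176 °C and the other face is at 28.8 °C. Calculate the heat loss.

Q = kA·ΔT/L = 107 × 0.883 × |176 °C − 28.8 °C| / 0.00133 = 1.05×10^7 W

Q = 1.05×10^7 W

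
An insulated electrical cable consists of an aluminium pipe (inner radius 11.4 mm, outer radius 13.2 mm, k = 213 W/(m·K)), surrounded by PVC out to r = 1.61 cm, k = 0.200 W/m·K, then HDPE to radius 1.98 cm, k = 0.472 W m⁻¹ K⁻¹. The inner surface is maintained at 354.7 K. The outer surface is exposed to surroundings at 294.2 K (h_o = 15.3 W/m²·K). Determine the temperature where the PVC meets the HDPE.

T = 342.0 K

Resistance network (inner→outer):
  R'_aluminium = ln(0.0132/0.0114)/(2πk) = 0.1466/(2π·213) = 1.095×10^-4 m·K/W
  R'_PVC = ln(0.0161/0.0132)/(2πk) = 0.1986/(2π·0.200) = 0.1580 m·K/W
  R'_HDPE = ln(0.0198/0.0161)/(2πk) = 0.2069/(2π·0.472) = 0.06975 m·K/W
  R'_conv,out = 1/(2πr h) = 1/(2π·0.0198·15.3) = 0.5254 m·K/W
ΣR = 1.095×10^-4 + 0.1580 + 0.06975 + 0.5254 = 0.7533 m·K/W
Q' = ΔT/ΣR = (354.7 K − 294.2 K)/0.7533 = 80.31 W/m
From the inner boundary to the PVC/HDPE interface, ΣR_partial = 0.1581 m·K/W.
T_interface = T_in − Q'·ΣR_partial = 354.7 K − (80.31)(0.1581) = 342.0 K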